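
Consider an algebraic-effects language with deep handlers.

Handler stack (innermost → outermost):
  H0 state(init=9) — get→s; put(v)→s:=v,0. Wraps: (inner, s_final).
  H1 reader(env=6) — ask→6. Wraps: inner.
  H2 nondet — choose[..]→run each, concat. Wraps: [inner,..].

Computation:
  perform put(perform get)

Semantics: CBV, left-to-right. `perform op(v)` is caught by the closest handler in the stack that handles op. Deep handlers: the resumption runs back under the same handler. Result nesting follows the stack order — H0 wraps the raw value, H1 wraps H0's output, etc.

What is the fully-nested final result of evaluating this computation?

Step-by-step:
get @ H0 ⇒ 9
put(9) @ H0 ⇒ s:=9
H0 returns (0, 9)
H1 returns (0, 9)
H2 returns [(0, 9)]
= [(0, 9)]

Answer: [(0, 9)]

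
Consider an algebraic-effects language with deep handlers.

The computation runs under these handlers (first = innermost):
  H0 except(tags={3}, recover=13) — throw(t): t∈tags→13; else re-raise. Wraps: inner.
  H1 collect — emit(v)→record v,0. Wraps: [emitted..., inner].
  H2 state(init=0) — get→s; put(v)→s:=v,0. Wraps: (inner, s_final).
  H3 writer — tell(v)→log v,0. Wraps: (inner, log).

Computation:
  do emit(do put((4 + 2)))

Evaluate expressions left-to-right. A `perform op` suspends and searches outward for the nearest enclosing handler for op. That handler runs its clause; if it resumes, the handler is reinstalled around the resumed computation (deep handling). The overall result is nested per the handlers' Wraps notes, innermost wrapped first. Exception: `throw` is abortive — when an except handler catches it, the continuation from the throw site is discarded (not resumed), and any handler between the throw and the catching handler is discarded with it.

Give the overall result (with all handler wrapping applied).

Working:
put(6) @ H2 ⇒ s:=6
emit(0) @ H1 ⇒ out+=0
H0 returns 0
H1 returns [0, 0]
H2 returns ([0, 0], 6)
H3 returns (([0, 0], 6), ())
= (([0, 0], 6), ())

Answer: (([0, 0], 6), ())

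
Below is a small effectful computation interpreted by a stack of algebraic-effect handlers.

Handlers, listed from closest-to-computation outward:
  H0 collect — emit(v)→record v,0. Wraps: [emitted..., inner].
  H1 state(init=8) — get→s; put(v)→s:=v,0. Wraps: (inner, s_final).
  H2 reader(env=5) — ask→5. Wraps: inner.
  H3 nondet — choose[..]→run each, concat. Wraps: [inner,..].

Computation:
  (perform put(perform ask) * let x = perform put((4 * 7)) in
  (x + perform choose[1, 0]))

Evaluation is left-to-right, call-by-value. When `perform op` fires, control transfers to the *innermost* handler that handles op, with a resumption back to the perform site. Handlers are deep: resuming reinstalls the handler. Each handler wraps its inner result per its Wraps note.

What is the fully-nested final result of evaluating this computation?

Answer: [([0], 28), ([0], 28)]

Working:
ask @ H2 ⇒ 5
put(5) @ H1 ⇒ s:=5
put(28) @ H1 ⇒ s:=28
choose[1, 0] @ H3
  branch[0] choose=1:
    H0 returns [0]
    H1 returns ([0], 28)
    H2 returns ([0], 28)
    H3 returns [([0], 28)]
  branch[1] choose=0:
    H0 returns [0]
    H1 returns ([0], 28)
    H2 returns ([0], 28)
    H3 returns [([0], 28)]
= [([0], 28), ([0], 28)]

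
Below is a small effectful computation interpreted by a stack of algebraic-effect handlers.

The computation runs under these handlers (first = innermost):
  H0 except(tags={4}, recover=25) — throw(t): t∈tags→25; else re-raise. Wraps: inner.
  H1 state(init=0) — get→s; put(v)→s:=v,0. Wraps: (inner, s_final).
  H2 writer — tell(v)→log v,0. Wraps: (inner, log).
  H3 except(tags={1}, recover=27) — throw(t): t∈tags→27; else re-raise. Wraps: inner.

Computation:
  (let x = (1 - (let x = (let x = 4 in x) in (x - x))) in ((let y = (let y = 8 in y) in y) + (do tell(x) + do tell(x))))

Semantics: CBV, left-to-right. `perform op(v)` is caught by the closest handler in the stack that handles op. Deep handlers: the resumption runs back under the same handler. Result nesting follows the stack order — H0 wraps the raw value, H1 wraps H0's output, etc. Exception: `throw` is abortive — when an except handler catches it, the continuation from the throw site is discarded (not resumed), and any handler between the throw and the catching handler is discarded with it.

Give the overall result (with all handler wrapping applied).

Working:
tell(1) @ H2 ⇒ log+=1
tell(1) @ H2 ⇒ log+=1
H0 returns 8
H1 returns (8, 0)
H2 returns ((8, 0), (1, 1))
H3 returns ((8, 0), (1, 1))
= ((8, 0), (1, 1))

Answer: ((8, 0), (1, 1))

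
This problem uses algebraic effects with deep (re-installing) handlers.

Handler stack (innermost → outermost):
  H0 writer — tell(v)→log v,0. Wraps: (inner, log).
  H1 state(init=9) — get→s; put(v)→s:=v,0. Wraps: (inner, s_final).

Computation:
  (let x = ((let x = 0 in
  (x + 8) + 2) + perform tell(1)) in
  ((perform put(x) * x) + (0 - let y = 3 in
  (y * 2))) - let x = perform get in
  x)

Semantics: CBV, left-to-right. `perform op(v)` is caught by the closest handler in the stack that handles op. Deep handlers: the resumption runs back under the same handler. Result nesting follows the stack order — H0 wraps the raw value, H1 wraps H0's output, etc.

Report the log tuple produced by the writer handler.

Evaluation trace:
tell(1) @ H0 ⇒ log+=1
put(10) @ H1 ⇒ s:=10
get @ H1 ⇒ 10
H0 returns (-16, (1))
H1 returns ((-16, (1)), 10)
= ((-16, (1)), 10)

Answer: (1)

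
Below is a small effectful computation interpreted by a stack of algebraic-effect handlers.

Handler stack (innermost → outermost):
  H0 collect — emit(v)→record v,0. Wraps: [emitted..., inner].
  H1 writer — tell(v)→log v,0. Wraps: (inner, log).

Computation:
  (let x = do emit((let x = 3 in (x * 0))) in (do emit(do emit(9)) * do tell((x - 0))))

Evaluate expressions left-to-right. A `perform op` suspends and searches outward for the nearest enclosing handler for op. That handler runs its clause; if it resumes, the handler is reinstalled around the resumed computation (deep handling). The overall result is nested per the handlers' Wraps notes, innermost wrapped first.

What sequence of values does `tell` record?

Step-by-step:
emit(0) @ H0 ⇒ out+=0
emit(9) @ H0 ⇒ out+=9
emit(0) @ H0 ⇒ out+=0
tell(0) @ H1 ⇒ log+=0
H0 returns [0, 9, 0, 0]
H1 returns ([0, 9, 0, 0], (0))
= ([0, 9, 0, 0], (0))

Answer: (0)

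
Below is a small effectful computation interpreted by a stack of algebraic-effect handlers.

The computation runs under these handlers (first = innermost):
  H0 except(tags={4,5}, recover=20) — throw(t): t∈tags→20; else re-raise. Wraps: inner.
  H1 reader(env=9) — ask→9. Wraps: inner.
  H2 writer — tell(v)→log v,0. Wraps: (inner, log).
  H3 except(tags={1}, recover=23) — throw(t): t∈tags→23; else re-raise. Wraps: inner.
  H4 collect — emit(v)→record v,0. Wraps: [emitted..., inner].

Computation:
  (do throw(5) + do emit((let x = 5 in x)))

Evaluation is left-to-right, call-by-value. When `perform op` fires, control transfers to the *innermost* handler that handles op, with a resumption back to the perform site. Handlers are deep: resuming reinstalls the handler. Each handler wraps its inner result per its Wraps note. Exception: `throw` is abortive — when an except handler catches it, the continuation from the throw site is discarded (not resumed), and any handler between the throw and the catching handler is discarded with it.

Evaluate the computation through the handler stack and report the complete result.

Evaluation trace:
throw(5) @ H0 caught ⇒ 20
H1 returns 20
H2 returns (20, ())
H3 returns (20, ())
H4 returns [(20, ())]
= [(20, ())]

Answer: [(20, ())]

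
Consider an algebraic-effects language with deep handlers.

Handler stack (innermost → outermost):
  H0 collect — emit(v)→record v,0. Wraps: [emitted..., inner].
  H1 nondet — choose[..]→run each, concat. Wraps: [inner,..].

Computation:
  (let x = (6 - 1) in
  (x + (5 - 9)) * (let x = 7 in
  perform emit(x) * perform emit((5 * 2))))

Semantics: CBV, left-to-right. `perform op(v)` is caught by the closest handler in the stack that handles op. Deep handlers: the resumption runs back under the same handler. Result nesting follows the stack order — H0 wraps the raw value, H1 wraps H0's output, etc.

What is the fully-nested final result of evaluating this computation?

Working:
emit(7) @ H0 ⇒ out+=7
emit(10) @ H0 ⇒ out+=10
H0 returns [7, 10, 0]
H1 returns [[7, 10, 0]]
= [[7, 10, 0]]

Answer: [[7, 10, 0]]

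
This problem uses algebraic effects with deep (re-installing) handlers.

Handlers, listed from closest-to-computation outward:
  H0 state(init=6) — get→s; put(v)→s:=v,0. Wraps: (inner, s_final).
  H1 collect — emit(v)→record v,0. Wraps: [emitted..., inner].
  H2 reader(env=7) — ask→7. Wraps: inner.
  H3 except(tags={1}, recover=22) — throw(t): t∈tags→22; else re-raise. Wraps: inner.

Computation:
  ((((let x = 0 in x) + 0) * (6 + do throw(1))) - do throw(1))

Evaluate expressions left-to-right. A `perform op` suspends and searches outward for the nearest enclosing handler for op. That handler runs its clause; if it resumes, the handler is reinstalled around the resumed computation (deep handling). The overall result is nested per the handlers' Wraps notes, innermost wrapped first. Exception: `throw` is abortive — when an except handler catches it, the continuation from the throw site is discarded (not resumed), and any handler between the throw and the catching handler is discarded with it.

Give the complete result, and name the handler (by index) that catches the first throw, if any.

Answer: 22 ; first throw caught by: H3

Evaluation trace:
throw(1) @ H3 caught ⇒ 22
= 22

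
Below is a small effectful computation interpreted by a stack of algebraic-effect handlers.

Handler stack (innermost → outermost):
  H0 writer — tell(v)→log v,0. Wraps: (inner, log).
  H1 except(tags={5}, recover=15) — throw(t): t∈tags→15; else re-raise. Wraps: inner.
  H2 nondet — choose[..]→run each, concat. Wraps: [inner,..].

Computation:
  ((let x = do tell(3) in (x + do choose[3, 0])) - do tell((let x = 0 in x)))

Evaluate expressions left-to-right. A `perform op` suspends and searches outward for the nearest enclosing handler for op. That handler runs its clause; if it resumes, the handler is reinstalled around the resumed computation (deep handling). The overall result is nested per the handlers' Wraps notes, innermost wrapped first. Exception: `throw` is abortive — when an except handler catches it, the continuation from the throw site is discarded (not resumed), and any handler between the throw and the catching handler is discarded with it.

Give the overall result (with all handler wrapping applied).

Answer: [(3, (3, 0)), (0, (3, 0))]

Evaluation trace:
tell(3) @ H0 ⇒ log+=3
choose[3, 0] @ H2
  branch[0] choose=3:
    tell(0) @ H0 ⇒ log+=0
    H0 returns (3, (3, 0))
    H1 returns (3, (3, 0))
    H2 returns [(3, (3, 0))]
  branch[1] choose=0:
    tell(0) @ H0 ⇒ log+=0
    H0 returns (0, (3, 0))
    H1 returns (0, (3, 0))
    H2 returns [(0, (3, 0))]
= [(3, (3, 0)), (0, (3, 0))]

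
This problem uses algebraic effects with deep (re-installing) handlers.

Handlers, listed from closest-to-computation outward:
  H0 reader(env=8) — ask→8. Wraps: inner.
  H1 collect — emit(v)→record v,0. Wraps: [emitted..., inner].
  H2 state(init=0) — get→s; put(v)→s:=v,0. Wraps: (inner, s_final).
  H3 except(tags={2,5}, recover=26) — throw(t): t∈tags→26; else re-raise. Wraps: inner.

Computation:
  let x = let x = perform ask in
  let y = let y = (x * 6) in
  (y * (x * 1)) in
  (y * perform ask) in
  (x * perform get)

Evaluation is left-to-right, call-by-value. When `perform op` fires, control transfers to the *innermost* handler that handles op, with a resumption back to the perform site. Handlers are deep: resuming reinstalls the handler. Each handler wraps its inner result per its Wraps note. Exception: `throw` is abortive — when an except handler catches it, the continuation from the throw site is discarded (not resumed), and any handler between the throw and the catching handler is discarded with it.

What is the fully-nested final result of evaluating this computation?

Answer: ([0], 0)

Step-by-step:
ask @ H0 ⇒ 8
ask @ H0 ⇒ 8
get @ H2 ⇒ 0
H0 returns 0
H1 returns [0]
H2 returns ([0], 0)
H3 returns ([0], 0)
= ([0], 0)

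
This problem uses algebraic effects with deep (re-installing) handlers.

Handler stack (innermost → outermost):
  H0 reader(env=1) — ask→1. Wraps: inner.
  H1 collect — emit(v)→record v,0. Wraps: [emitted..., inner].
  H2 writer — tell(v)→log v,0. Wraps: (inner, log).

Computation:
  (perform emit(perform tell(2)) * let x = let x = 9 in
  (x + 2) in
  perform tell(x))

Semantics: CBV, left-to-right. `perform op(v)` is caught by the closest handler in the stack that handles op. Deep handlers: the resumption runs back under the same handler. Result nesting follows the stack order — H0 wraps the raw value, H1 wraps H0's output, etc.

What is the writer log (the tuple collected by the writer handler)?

Step-by-step:
tell(2) @ H2 ⇒ log+=2
emit(0) @ H1 ⇒ out+=0
tell(11) @ H2 ⇒ log+=11
H0 returns 0
H1 returns [0, 0]
H2 returns ([0, 0], (2, 11))
= ([0, 0], (2, 11))

Answer: (2, 11)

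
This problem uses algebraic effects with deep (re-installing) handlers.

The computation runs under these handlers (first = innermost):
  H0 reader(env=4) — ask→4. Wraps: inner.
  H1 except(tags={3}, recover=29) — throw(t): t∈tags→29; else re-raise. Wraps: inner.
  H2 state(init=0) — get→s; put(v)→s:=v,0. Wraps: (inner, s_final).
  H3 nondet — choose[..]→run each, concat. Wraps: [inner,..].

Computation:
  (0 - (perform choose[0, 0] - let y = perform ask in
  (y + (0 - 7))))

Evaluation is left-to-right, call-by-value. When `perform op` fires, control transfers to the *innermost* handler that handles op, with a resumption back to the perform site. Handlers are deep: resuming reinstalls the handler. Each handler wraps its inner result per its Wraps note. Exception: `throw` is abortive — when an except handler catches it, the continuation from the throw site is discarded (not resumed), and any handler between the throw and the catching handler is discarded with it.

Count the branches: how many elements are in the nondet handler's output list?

Answer: 2

Evaluation trace:
choose[0, 0] @ H3
  branch[0] choose=0:
    ask @ H0 ⇒ 4
    H0 returns -3
    H1 returns -3
    H2 returns (-3, 0)
    H3 returns [(-3, 0)]
  branch[1] choose=0:
    ask @ H0 ⇒ 4
    H0 returns -3
    H1 returns -3
    H2 returns (-3, 0)
    H3 returns [(-3, 0)]
= [(-3, 0), (-3, 0)]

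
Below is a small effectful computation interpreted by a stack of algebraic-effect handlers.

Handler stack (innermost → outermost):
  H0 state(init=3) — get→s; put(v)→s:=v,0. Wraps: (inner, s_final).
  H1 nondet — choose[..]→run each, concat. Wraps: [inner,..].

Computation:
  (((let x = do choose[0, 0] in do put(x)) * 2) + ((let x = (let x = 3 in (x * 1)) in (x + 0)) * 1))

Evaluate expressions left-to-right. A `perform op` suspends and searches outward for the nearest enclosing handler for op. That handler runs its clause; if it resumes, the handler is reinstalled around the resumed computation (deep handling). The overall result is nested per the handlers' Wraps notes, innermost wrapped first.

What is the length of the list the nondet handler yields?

Step-by-step:
choose[0, 0] @ H1
  branch[0] choose=0:
    put(0) @ H0 ⇒ s:=0
    H0 returns (3, 0)
    H1 returns [(3, 0)]
  branch[1] choose=0:
    put(0) @ H0 ⇒ s:=0
    H0 returns (3, 0)
    H1 returns [(3, 0)]
= [(3, 0), (3, 0)]

Answer: 2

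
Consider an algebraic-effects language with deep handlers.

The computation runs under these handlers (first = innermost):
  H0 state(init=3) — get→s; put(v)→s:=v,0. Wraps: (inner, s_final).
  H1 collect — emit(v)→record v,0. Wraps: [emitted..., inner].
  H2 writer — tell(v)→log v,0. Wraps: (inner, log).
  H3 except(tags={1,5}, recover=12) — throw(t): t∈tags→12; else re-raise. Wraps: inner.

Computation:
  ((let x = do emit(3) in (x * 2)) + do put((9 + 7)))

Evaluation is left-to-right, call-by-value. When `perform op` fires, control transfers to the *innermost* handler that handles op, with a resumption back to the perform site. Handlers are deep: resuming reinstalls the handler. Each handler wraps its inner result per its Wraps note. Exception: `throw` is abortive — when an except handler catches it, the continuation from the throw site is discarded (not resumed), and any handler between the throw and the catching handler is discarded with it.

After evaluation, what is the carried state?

Step-by-step:
emit(3) @ H1 ⇒ out+=3
put(16) @ H0 ⇒ s:=16
H0 returns (0, 16)
H1 returns [3, (0, 16)]
H2 returns ([3, (0, 16)], ())
H3 returns ([3, (0, 16)], ())
= ([3, (0, 16)], ())

Answer: 16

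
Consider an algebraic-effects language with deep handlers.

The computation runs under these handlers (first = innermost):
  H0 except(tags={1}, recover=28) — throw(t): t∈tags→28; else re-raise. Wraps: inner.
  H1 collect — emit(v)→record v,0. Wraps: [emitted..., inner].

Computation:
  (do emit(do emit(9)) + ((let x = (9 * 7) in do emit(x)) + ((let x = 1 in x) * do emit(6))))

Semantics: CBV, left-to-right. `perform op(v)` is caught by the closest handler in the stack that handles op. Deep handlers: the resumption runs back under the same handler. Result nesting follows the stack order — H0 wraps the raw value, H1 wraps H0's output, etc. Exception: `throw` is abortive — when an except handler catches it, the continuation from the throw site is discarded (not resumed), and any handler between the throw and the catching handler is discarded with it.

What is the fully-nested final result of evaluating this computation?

Answer: [9, 0, 63, 6, 0]

Step-by-step:
emit(9) @ H1 ⇒ out+=9
emit(0) @ H1 ⇒ out+=0
emit(63) @ H1 ⇒ out+=63
emit(6) @ H1 ⇒ out+=6
H0 returns 0
H1 returns [9, 0, 63, 6, 0]
= [9, 0, 63, 6, 0]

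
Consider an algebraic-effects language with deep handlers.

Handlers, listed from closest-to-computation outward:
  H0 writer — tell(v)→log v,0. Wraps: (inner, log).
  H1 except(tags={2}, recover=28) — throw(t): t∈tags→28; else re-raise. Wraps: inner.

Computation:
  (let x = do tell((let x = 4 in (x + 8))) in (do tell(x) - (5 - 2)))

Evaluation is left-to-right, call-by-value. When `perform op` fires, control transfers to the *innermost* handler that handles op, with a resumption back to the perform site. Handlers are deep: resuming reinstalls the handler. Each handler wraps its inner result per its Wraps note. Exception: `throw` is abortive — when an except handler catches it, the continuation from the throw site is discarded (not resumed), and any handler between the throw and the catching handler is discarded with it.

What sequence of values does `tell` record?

Evaluation trace:
tell(12) @ H0 ⇒ log+=12
tell(0) @ H0 ⇒ log+=0
H0 returns (-3, (12, 0))
H1 returns (-3, (12, 0))
= (-3, (12, 0))

Answer: (12, 0)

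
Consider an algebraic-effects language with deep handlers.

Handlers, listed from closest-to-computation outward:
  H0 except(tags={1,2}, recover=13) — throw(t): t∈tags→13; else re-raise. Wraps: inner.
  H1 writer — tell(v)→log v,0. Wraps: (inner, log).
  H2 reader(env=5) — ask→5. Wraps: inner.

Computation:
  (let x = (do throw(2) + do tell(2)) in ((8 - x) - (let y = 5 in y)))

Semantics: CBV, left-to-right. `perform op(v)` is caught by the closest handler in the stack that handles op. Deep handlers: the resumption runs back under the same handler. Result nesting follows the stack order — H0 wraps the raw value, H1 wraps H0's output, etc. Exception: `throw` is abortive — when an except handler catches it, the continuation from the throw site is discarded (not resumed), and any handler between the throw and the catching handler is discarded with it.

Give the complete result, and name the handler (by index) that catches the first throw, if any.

Evaluation trace:
throw(2) @ H0 caught ⇒ 13
H1 returns (13, ())
H2 returns (13, ())
= (13, ())

Answer: (13, ()) ; first throw caught by: H0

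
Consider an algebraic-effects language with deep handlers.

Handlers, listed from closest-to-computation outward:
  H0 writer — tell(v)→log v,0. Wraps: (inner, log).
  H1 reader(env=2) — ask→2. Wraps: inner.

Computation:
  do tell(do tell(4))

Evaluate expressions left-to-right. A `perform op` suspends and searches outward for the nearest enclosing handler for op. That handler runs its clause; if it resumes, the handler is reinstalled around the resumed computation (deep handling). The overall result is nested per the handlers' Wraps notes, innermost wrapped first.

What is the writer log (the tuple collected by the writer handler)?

Evaluation trace:
tell(4) @ H0 ⇒ log+=4
tell(0) @ H0 ⇒ log+=0
H0 returns (0, (4, 0))
H1 returns (0, (4, 0))
= (0, (4, 0))

Answer: (4, 0)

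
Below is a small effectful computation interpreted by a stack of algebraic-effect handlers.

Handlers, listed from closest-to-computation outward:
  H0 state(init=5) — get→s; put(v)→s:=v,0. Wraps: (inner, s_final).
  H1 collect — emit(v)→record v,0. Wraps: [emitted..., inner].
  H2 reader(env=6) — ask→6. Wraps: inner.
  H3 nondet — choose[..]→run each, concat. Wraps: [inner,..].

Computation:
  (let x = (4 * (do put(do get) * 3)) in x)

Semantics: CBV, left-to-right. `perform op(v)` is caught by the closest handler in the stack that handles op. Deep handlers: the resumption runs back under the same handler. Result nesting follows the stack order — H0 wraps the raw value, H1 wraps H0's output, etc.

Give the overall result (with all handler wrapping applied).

Evaluation trace:
get @ H0 ⇒ 5
put(5) @ H0 ⇒ s:=5
H0 returns (0, 5)
H1 returns [(0, 5)]
H2 returns [(0, 5)]
H3 returns [[(0, 5)]]
= [[(0, 5)]]

Answer: [[(0, 5)]]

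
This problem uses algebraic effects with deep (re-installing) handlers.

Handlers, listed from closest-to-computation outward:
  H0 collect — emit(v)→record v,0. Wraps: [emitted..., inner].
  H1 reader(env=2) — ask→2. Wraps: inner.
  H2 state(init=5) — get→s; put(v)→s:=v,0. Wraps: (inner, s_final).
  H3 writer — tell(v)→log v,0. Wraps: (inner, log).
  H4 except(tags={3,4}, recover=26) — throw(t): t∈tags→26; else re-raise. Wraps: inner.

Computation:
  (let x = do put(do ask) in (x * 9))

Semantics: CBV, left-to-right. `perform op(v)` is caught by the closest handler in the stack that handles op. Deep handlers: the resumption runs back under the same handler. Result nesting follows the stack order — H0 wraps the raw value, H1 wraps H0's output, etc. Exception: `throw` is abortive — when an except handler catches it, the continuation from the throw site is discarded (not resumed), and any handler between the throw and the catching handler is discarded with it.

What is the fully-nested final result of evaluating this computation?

Answer: (([0], 2), ())

Evaluation trace:
ask @ H1 ⇒ 2
put(2) @ H2 ⇒ s:=2
H0 returns [0]
H1 returns [0]
H2 returns ([0], 2)
H3 returns (([0], 2), ())
H4 returns (([0], 2), ())
= (([0], 2), ())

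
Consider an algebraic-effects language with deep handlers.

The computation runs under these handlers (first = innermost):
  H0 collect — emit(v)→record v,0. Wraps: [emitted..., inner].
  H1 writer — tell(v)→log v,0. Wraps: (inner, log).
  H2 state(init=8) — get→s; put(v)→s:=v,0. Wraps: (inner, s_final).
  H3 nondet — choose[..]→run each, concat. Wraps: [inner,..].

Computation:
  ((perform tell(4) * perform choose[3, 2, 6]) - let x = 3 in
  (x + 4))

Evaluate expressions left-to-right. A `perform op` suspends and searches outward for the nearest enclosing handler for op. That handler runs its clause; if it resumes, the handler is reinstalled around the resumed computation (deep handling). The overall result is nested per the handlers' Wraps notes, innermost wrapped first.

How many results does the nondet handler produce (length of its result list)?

Evaluation trace:
tell(4) @ H1 ⇒ log+=4
choose[3, 2, 6] @ H3
  branch[0] choose=3:
    H0 returns [-7]
    H1 returns ([-7], (4))
    H2 returns (([-7], (4)), 8)
    H3 returns [(([-7], (4)), 8)]
  branch[1] choose=2:
    H0 returns [-7]
    H1 returns ([-7], (4))
    H2 returns (([-7], (4)), 8)
    H3 returns [(([-7], (4)), 8)]
  branch[2] choose=6:
    H0 returns [-7]
    H1 returns ([-7], (4))
    H2 returns (([-7], (4)), 8)
    H3 returns [(([-7], (4)), 8)]
= [(([-7], (4)), 8), (([-7], (4)), 8), (([-7], (4)), 8)]

Answer: 3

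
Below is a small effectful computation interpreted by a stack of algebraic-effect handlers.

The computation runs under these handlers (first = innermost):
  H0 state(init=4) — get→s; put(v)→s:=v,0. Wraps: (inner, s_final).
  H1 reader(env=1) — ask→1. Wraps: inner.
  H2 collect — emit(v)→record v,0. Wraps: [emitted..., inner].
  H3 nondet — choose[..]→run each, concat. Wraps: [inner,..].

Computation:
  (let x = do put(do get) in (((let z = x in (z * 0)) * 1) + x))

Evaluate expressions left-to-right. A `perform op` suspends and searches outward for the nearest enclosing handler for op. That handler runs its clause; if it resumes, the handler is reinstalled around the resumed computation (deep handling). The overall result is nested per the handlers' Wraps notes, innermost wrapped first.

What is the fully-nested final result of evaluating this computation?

Answer: [[(0, 4)]]

Step-by-step:
get @ H0 ⇒ 4
put(4) @ H0 ⇒ s:=4
H0 returns (0, 4)
H1 returns (0, 4)
H2 returns [(0, 4)]
H3 returns [[(0, 4)]]
= [[(0, 4)]]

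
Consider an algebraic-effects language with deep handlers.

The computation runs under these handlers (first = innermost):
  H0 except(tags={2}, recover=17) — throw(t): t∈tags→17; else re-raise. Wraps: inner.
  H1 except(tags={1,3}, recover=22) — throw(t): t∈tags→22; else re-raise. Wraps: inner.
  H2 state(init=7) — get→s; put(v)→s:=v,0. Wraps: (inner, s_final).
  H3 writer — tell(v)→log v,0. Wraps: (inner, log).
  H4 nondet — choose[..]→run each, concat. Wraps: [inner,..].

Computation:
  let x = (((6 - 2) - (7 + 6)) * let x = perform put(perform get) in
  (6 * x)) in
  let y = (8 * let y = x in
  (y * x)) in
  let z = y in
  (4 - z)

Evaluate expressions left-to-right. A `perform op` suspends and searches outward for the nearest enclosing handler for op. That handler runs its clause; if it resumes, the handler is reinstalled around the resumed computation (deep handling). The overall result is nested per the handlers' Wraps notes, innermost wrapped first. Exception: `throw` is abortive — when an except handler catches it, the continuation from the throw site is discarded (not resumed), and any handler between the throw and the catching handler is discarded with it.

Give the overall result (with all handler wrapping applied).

Evaluation trace:
get @ H2 ⇒ 7
put(7) @ H2 ⇒ s:=7
H0 returns 4
H1 returns 4
H2 returns (4, 7)
H3 returns ((4, 7), ())
H4 returns [((4, 7), ())]
= [((4, 7), ())]

Answer: [((4, 7), ())]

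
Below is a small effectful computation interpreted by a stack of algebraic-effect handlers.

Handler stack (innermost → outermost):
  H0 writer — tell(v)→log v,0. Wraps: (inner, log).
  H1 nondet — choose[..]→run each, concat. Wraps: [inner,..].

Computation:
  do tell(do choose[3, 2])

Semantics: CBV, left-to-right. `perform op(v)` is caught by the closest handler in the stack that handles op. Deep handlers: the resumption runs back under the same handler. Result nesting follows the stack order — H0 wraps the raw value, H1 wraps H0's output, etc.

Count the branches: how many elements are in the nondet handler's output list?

Step-by-step:
choose[3, 2] @ H1
  branch[0] choose=3:
    tell(3) @ H0 ⇒ log+=3
    H0 returns (0, (3))
    H1 returns [(0, (3))]
  branch[1] choose=2:
    tell(2) @ H0 ⇒ log+=2
    H0 returns (0, (2))
    H1 returns [(0, (2))]
= [(0, (3)), (0, (2))]

Answer: 2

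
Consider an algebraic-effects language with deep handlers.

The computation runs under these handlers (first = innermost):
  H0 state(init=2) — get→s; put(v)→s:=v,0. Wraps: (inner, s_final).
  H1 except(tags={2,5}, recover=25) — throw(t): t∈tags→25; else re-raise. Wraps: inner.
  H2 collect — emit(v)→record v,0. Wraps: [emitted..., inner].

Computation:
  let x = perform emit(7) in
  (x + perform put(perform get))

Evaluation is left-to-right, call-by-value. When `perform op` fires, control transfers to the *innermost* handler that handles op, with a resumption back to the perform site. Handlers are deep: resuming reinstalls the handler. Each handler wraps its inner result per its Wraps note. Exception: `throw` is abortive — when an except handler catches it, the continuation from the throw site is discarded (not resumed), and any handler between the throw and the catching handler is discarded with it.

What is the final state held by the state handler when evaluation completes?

Step-by-step:
emit(7) @ H2 ⇒ out+=7
get @ H0 ⇒ 2
put(2) @ H0 ⇒ s:=2
H0 returns (0, 2)
H1 returns (0, 2)
H2 returns [7, (0, 2)]
= [7, (0, 2)]

Answer: 2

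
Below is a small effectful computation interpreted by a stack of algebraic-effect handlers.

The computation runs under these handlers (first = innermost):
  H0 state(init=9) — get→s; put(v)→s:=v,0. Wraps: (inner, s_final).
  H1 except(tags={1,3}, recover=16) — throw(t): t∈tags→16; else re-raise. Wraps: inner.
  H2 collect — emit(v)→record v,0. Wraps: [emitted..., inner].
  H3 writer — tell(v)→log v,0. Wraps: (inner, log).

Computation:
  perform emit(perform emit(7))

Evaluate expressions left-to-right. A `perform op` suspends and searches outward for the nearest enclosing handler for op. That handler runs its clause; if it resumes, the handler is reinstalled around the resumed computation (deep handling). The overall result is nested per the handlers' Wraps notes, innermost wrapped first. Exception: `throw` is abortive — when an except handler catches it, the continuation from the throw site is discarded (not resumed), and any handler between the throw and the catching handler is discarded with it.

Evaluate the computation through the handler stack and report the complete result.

Answer: ([7, 0, (0, 9)], ())

Working:
emit(7) @ H2 ⇒ out+=7
emit(0) @ H2 ⇒ out+=0
H0 returns (0, 9)
H1 returns (0, 9)
H2 returns [7, 0, (0, 9)]
H3 returns ([7, 0, (0, 9)], ())
= ([7, 0, (0, 9)], ())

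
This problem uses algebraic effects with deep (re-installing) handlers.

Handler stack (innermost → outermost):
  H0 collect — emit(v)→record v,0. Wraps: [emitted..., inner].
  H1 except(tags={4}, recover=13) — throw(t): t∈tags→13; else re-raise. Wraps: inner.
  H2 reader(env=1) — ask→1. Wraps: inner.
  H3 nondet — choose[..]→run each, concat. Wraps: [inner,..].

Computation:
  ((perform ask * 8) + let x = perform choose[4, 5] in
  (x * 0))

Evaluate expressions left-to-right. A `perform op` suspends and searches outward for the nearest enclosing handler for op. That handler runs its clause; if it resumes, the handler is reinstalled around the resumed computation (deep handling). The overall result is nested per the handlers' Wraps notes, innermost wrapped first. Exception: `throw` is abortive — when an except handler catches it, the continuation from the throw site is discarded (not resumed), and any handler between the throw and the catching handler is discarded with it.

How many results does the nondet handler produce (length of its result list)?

Evaluation trace:
ask @ H2 ⇒ 1
choose[4, 5] @ H3
  branch[0] choose=4:
    H0 returns [8]
    H1 returns [8]
    H2 returns [8]
    H3 returns [[8]]
  branch[1] choose=5:
    H0 returns [8]
    H1 returns [8]
    H2 returns [8]
    H3 returns [[8]]
= [[8], [8]]

Answer: 2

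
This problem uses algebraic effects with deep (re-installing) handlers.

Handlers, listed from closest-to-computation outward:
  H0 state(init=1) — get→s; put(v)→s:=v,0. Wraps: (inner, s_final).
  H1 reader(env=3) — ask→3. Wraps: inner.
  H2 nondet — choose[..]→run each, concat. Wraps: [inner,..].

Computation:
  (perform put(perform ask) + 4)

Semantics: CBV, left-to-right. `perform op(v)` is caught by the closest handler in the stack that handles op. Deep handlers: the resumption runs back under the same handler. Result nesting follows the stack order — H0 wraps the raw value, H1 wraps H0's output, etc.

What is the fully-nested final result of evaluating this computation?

Answer: [(4, 3)]

Evaluation trace:
ask @ H1 ⇒ 3
put(3) @ H0 ⇒ s:=3
H0 returns (4, 3)
H1 returns (4, 3)
H2 returns [(4, 3)]
= [(4, 3)]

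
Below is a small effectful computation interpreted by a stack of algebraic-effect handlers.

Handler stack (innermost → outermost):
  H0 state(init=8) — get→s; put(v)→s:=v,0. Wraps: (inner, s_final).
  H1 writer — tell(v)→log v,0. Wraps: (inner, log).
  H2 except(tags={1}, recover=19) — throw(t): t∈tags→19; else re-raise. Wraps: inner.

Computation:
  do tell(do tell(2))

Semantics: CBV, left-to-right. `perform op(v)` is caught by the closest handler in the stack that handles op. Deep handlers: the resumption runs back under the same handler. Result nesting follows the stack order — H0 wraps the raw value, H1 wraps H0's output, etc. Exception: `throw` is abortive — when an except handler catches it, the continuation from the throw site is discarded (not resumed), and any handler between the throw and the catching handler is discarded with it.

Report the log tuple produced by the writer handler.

Working:
tell(2) @ H1 ⇒ log+=2
tell(0) @ H1 ⇒ log+=0
H0 returns (0, 8)
H1 returns ((0, 8), (2, 0))
H2 returns ((0, 8), (2, 0))
= ((0, 8), (2, 0))

Answer: (2, 0)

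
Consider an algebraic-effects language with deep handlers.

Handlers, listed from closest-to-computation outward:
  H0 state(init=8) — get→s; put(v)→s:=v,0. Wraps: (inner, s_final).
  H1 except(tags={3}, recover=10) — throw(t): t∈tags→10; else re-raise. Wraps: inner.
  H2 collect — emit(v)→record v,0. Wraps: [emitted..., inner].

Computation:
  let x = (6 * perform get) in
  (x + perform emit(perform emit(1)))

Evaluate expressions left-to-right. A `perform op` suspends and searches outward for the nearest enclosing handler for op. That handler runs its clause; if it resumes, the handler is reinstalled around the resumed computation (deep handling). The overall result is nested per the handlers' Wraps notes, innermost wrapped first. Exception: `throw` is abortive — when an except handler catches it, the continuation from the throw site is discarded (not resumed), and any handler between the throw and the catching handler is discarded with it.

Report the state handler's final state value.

Answer: 8

Step-by-step:
get @ H0 ⇒ 8
emit(1) @ H2 ⇒ out+=1
emit(0) @ H2 ⇒ out+=0
H0 returns (48, 8)
H1 returns (48, 8)
H2 returns [1, 0, (48, 8)]
= [1, 0, (48, 8)]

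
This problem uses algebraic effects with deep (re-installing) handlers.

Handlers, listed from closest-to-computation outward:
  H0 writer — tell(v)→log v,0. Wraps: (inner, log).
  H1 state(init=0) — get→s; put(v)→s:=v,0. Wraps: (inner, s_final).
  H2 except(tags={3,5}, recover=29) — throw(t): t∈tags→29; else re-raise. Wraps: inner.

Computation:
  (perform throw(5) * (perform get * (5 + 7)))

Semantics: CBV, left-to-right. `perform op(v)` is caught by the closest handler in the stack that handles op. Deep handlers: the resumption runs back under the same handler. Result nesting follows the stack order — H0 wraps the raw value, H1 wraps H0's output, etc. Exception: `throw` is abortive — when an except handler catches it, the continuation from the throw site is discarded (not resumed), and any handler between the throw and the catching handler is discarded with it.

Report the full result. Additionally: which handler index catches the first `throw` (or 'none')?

Answer: 29 ; first throw caught by: H2

Working:
throw(5) @ H2 caught ⇒ 29
= 29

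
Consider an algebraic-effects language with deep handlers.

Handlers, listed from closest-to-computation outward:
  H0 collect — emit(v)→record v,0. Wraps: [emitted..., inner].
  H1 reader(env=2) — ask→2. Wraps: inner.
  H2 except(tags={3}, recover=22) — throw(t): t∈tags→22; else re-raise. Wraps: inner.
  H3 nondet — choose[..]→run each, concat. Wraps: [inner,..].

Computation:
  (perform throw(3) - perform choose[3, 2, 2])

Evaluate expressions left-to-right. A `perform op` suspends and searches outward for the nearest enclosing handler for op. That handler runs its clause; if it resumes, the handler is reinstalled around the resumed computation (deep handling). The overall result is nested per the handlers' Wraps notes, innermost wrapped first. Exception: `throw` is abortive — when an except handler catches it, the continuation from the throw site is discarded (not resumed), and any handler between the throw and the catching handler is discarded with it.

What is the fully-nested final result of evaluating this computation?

Step-by-step:
throw(3) @ H2 caught ⇒ 22
H3 returns [22]
= [22]

Answer: [22]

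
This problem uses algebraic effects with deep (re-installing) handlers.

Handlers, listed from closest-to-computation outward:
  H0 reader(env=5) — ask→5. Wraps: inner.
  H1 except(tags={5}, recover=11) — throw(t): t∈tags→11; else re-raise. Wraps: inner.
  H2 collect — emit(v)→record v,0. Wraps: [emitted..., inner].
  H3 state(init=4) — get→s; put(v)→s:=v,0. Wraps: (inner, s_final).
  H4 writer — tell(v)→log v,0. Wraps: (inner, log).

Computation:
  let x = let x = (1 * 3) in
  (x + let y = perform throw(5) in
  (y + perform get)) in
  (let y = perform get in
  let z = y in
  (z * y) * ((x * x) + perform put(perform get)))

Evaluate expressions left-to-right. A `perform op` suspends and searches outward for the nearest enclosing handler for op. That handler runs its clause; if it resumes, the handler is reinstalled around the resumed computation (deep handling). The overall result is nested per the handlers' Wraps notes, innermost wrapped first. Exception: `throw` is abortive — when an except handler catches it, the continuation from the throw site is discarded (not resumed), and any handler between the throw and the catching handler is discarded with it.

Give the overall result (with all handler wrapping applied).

Answer: (([11], 4), ())

Working:
throw(5) @ H1 caught ⇒ 11
H2 returns [11]
H3 returns ([11], 4)
H4 returns (([11], 4), ())
= (([11], 4), ())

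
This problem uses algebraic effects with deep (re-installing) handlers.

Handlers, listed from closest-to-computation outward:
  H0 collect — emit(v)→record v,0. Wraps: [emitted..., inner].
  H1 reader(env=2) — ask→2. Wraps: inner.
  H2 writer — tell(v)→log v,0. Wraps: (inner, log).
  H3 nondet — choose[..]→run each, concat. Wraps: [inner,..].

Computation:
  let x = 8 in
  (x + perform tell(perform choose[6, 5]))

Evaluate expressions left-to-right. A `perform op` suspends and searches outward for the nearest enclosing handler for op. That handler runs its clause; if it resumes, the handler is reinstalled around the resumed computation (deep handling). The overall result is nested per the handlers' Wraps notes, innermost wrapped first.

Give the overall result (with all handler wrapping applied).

Step-by-step:
choose[6, 5] @ H3
  branch[0] choose=6:
    tell(6) @ H2 ⇒ log+=6
    H0 returns [8]
    H1 returns [8]
    H2 returns ([8], (6))
    H3 returns [([8], (6))]
  branch[1] choose=5:
    tell(5) @ H2 ⇒ log+=5
    H0 returns [8]
    H1 returns [8]
    H2 returns ([8], (5))
    H3 returns [([8], (5))]
= [([8], (6)), ([8], (5))]

Answer: [([8], (6)), ([8], (5))]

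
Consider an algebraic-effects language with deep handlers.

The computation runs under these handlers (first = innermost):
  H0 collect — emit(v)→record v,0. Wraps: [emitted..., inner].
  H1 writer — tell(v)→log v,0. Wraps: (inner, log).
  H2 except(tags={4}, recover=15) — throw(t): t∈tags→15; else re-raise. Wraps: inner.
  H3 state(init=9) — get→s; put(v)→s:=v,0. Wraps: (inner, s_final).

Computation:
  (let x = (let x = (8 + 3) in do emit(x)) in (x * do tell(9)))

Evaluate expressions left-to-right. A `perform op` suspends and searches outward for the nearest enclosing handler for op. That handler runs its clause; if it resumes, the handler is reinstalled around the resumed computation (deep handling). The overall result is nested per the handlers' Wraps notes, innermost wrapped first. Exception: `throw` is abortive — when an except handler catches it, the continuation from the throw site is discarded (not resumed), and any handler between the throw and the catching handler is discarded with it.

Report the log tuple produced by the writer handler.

Answer: (9)

Evaluation trace:
emit(11) @ H0 ⇒ out+=11
tell(9) @ H1 ⇒ log+=9
H0 returns [11, 0]
H1 returns ([11, 0], (9))
H2 returns ([11, 0], (9))
H3 returns (([11, 0], (9)), 9)
= (([11, 0], (9)), 9)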